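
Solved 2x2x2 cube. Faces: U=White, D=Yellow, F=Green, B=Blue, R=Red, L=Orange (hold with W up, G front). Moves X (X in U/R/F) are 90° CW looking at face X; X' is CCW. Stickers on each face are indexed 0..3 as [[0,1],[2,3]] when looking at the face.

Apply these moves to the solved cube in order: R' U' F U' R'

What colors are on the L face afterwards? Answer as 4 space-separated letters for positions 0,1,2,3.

After move 1 (R'): R=RRRR U=WBWB F=GWGW D=YGYG B=YBYB
After move 2 (U'): U=BBWW F=OOGW R=GWRR B=RRYB L=YBOO
After move 3 (F): F=GOWO U=BBOB R=WWWR D=RGYG L=YYOG
After move 4 (U'): U=BBBO F=YYWO R=GOWR B=WWYB L=RROG
After move 5 (R'): R=ORGW U=BYBW F=YBWO D=RYYO B=GWGB
Query: L face = RROG

Answer: R R O G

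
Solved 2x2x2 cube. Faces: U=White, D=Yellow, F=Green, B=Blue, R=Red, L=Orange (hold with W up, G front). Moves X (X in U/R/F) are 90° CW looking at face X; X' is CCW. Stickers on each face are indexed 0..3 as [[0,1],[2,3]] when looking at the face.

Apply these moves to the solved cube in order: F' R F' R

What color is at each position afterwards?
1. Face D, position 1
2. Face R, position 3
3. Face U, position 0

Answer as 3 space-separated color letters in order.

After move 1 (F'): F=GGGG U=WWRR R=YRYR D=OOYY L=OWOW
After move 2 (R): R=YYRR U=WGRG F=GOGY D=OBYB B=RBWB
After move 3 (F'): F=OYGG U=WGYR R=BYOR D=WWYB L=OGOR
After move 4 (R): R=OBRY U=WYYG F=OWGB D=WWYR B=RBGB
Query 1: D[1] = W
Query 2: R[3] = Y
Query 3: U[0] = W

Answer: W Y W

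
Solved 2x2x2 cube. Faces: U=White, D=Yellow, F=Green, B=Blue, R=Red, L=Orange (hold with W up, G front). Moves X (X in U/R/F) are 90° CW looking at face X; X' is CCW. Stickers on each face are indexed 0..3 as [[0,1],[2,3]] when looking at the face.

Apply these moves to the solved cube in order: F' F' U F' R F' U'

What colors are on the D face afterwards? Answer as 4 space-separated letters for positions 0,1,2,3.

After move 1 (F'): F=GGGG U=WWRR R=YRYR D=OOYY L=OWOW
After move 2 (F'): F=GGGG U=WWYY R=OROR D=WWYY L=OROR
After move 3 (U): U=YWYW F=ORGG R=BBOR B=ORBB L=GGOR
After move 4 (F'): F=RGOG U=YWBO R=WBWR D=GRYY L=GWOY
After move 5 (R): R=WWRB U=YGBG F=RROY D=GBYO B=ORWB
After move 6 (F'): F=RYRO U=YGWR R=BWGB D=WYYO L=GGOB
After move 7 (U'): U=GRYW F=GGRO R=RYGB B=BWWB L=OROB
Query: D face = WYYO

Answer: W Y Y O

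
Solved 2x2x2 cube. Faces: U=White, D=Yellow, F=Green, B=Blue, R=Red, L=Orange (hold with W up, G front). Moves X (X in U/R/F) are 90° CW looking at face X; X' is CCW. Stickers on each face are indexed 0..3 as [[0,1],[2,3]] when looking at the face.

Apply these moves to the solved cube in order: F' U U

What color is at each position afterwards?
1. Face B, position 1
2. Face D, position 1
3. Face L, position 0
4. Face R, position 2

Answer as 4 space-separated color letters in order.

Answer: G O Y Y

Derivation:
After move 1 (F'): F=GGGG U=WWRR R=YRYR D=OOYY L=OWOW
After move 2 (U): U=RWRW F=YRGG R=BBYR B=OWBB L=GGOW
After move 3 (U): U=RRWW F=BBGG R=OWYR B=GGBB L=YROW
Query 1: B[1] = G
Query 2: D[1] = O
Query 3: L[0] = Y
Query 4: R[2] = Y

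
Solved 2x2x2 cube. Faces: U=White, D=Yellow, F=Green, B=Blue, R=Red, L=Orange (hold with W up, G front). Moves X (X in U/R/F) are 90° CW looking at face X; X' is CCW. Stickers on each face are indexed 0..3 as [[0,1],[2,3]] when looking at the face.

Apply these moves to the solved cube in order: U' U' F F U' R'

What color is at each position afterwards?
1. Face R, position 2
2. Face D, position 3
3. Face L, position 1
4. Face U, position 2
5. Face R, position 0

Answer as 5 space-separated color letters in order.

After move 1 (U'): U=WWWW F=OOGG R=GGRR B=RRBB L=BBOO
After move 2 (U'): U=WWWW F=BBGG R=OORR B=GGBB L=RROO
After move 3 (F): F=GBGB U=WWOR R=WOWR D=ROYY L=RYOY
After move 4 (F): F=GGBB U=WWYY R=OORR D=WWYY L=RROO
After move 5 (U'): U=WYWY F=RRBB R=GGRR B=OOBB L=GGOO
After move 6 (R'): R=GRGR U=WBWO F=RYBY D=WRYB B=YOWB
Query 1: R[2] = G
Query 2: D[3] = B
Query 3: L[1] = G
Query 4: U[2] = W
Query 5: R[0] = G

Answer: G B G W G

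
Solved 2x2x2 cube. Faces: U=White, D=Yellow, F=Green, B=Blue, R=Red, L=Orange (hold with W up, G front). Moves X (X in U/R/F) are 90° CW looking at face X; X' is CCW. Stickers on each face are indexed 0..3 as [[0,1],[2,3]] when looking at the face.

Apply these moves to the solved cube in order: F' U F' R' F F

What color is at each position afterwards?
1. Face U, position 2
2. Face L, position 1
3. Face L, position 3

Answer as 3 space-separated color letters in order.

Answer: G O B

Derivation:
After move 1 (F'): F=GGGG U=WWRR R=YRYR D=OOYY L=OWOW
After move 2 (U): U=RWRW F=YRGG R=BBYR B=OWBB L=GGOW
After move 3 (F'): F=RGYG U=RWBY R=OBOR D=GWYY L=GWOR
After move 4 (R'): R=BROO U=RBBO F=RWYY D=GGYG B=YWWB
After move 5 (F): F=YRYW U=RBRW R=BROO D=OBYG L=GGOG
After move 6 (F): F=YYWR U=RBGG R=RRWO D=OBYG L=GOOB
Query 1: U[2] = G
Query 2: L[1] = O
Query 3: L[3] = B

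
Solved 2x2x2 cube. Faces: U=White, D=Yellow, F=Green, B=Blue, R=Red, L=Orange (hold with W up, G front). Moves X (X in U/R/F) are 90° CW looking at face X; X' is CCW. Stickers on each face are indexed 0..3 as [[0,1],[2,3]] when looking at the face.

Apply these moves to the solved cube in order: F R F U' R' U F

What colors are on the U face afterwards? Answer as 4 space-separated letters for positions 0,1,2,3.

After move 1 (F): F=GGGG U=WWOO R=WRWR D=RRYY L=OYOY
After move 2 (R): R=WWRR U=WGOG F=GRGY D=RBYB B=OBWB
After move 3 (F): F=GGYR U=WGYY R=OWGR D=RWYB L=OROB
After move 4 (U'): U=GYWY F=ORYR R=GGGR B=OWWB L=OBOB
After move 5 (R'): R=GRGG U=GWWO F=OYYY D=RRYR B=BWWB
After move 6 (U): U=WGOW F=GRYY R=BWGG B=OBWB L=OYOB
After move 7 (F): F=YGYR U=WGBY R=OWWG D=GBYR L=OROR
Query: U face = WGBY

Answer: W G B Y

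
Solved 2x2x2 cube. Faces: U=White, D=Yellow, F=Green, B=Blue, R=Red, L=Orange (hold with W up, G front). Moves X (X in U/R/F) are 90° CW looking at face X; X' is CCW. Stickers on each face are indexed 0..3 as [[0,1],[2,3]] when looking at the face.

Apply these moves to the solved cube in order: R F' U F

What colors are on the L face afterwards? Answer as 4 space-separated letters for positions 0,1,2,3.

After move 1 (R): R=RRRR U=WGWG F=GYGY D=YBYB B=WBWB
After move 2 (F'): F=YYGG U=WGRR R=BRYR D=OOYB L=OGOW
After move 3 (U): U=RWRG F=BRGG R=WBYR B=OGWB L=YYOW
After move 4 (F): F=GBGR U=RWWY R=RBGR D=YWYB L=YOOO
Query: L face = YOOO

Answer: Y O O O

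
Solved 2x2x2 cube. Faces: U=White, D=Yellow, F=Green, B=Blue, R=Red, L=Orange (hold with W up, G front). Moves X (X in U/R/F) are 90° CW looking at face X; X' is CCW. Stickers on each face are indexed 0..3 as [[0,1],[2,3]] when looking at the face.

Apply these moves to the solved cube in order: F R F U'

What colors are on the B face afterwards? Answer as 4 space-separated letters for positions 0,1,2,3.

Answer: O W W B

Derivation:
After move 1 (F): F=GGGG U=WWOO R=WRWR D=RRYY L=OYOY
After move 2 (R): R=WWRR U=WGOG F=GRGY D=RBYB B=OBWB
After move 3 (F): F=GGYR U=WGYY R=OWGR D=RWYB L=OROB
After move 4 (U'): U=GYWY F=ORYR R=GGGR B=OWWB L=OBOB
Query: B face = OWWB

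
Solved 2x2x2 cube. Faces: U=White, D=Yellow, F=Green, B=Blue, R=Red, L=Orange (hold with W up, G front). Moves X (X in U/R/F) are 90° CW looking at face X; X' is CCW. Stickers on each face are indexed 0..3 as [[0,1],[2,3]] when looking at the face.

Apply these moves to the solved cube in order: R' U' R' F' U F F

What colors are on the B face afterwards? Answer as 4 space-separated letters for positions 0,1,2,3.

After move 1 (R'): R=RRRR U=WBWB F=GWGW D=YGYG B=YBYB
After move 2 (U'): U=BBWW F=OOGW R=GWRR B=RRYB L=YBOO
After move 3 (R'): R=WRGR U=BYWR F=OBGW D=YOYW B=GRGB
After move 4 (F'): F=BWOG U=BYWG R=ORYR D=BOYW L=YROW
After move 5 (U): U=WBGY F=OROG R=GRYR B=YRGB L=BWOW
After move 6 (F): F=OOGR U=WBWW R=GRYR D=YGYW L=BBOO
After move 7 (F): F=GORO U=WBOB R=WRWR D=YGYW L=BYOG
Query: B face = YRGB

Answer: Y R G B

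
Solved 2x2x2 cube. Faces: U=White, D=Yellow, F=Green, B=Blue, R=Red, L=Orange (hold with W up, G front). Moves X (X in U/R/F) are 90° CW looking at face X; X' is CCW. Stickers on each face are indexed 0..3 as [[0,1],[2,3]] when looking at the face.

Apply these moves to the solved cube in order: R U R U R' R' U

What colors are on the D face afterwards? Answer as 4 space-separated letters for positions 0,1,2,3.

After move 1 (R): R=RRRR U=WGWG F=GYGY D=YBYB B=WBWB
After move 2 (U): U=WWGG F=RRGY R=WBRR B=OOWB L=GYOO
After move 3 (R): R=RWRB U=WRGY F=RBGB D=YWYO B=GOWB
After move 4 (U): U=GWYR F=RWGB R=GORB B=GYWB L=RBOO
After move 5 (R'): R=OBGR U=GWYG F=RWGR D=YWYB B=OYWB
After move 6 (R'): R=BROG U=GWYO F=RWGG D=YWYR B=BYWB
After move 7 (U): U=YGOW F=BRGG R=BYOG B=RBWB L=RWOO
Query: D face = YWYR

Answer: Y W Y R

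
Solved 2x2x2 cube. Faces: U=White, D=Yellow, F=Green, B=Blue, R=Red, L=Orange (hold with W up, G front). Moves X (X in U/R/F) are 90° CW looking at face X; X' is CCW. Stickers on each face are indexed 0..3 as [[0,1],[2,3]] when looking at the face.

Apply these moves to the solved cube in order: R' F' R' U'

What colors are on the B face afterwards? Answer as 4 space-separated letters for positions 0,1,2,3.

After move 1 (R'): R=RRRR U=WBWB F=GWGW D=YGYG B=YBYB
After move 2 (F'): F=WWGG U=WBRR R=GRYR D=OOYG L=OBOW
After move 3 (R'): R=RRGY U=WYRY F=WBGR D=OWYG B=GBOB
After move 4 (U'): U=YYWR F=OBGR R=WBGY B=RROB L=GBOW
Query: B face = RROB

Answer: R R O B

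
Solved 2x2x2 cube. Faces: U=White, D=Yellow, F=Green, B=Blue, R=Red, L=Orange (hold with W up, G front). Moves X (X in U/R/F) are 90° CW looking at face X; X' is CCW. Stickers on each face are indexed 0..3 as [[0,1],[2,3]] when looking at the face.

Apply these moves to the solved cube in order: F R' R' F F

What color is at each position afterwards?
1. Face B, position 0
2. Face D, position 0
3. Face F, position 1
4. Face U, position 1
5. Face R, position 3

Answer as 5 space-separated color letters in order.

After move 1 (F): F=GGGG U=WWOO R=WRWR D=RRYY L=OYOY
After move 2 (R'): R=RRWW U=WBOB F=GWGO D=RGYG B=YBRB
After move 3 (R'): R=RWRW U=WROY F=GBGB D=RWYO B=GBGB
After move 4 (F): F=GGBB U=WRYY R=OWYW D=RRYO L=OROW
After move 5 (F): F=BGBG U=WRWR R=YWYW D=YOYO L=OROR
Query 1: B[0] = G
Query 2: D[0] = Y
Query 3: F[1] = G
Query 4: U[1] = R
Query 5: R[3] = W

Answer: G Y G R W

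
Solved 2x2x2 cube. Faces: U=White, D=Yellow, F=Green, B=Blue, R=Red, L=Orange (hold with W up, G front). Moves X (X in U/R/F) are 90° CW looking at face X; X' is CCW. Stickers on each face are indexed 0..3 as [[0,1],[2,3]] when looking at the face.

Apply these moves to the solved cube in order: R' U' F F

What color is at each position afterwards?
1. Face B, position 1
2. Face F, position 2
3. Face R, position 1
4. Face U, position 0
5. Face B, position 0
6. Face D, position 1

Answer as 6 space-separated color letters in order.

Answer: R O W B R W

Derivation:
After move 1 (R'): R=RRRR U=WBWB F=GWGW D=YGYG B=YBYB
After move 2 (U'): U=BBWW F=OOGW R=GWRR B=RRYB L=YBOO
After move 3 (F): F=GOWO U=BBOB R=WWWR D=RGYG L=YYOG
After move 4 (F): F=WGOO U=BBGY R=OWBR D=WWYG L=YROG
Query 1: B[1] = R
Query 2: F[2] = O
Query 3: R[1] = W
Query 4: U[0] = B
Query 5: B[0] = R
Query 6: D[1] = W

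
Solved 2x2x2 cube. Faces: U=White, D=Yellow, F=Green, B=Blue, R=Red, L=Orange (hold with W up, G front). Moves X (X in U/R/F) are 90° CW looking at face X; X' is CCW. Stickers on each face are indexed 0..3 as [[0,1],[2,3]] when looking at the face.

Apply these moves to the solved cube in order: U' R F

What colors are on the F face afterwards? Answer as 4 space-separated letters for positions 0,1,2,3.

After move 1 (U'): U=WWWW F=OOGG R=GGRR B=RRBB L=BBOO
After move 2 (R): R=RGRG U=WOWG F=OYGY D=YBYR B=WRWB
After move 3 (F): F=GOYY U=WOOB R=WGGG D=RRYR L=BYOB
Query: F face = GOYY

Answer: G O Y Y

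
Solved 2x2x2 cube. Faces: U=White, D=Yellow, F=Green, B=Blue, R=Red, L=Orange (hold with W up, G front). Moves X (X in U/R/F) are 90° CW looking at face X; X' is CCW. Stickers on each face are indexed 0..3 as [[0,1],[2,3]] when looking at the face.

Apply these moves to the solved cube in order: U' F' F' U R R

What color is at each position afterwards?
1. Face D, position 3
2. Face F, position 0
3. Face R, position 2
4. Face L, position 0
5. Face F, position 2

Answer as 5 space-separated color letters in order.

Answer: W O R G O

Derivation:
After move 1 (U'): U=WWWW F=OOGG R=GGRR B=RRBB L=BBOO
After move 2 (F'): F=OGOG U=WWGR R=YGYR D=BOYY L=BWOW
After move 3 (F'): F=GGOO U=WWYY R=OGBR D=WWYY L=BROG
After move 4 (U): U=YWYW F=OGOO R=RRBR B=BRBB L=GGOG
After move 5 (R): R=BRRR U=YGYO F=OWOY D=WBYB B=WRWB
After move 6 (R): R=RBRR U=YWYY F=OBOB D=WWYW B=ORGB
Query 1: D[3] = W
Query 2: F[0] = O
Query 3: R[2] = R
Query 4: L[0] = G
Query 5: F[2] = O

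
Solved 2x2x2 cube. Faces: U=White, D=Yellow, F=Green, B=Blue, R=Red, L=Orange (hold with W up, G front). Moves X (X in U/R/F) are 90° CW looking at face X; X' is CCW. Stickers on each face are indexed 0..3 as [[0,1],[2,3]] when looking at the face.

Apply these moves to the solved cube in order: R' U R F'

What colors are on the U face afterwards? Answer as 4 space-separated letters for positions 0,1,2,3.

After move 1 (R'): R=RRRR U=WBWB F=GWGW D=YGYG B=YBYB
After move 2 (U): U=WWBB F=RRGW R=YBRR B=OOYB L=GWOO
After move 3 (R): R=RYRB U=WRBW F=RGGG D=YYYO B=BOWB
After move 4 (F'): F=GGRG U=WRRR R=YYYB D=WOYO L=GWOB
Query: U face = WRRR

Answer: W R R R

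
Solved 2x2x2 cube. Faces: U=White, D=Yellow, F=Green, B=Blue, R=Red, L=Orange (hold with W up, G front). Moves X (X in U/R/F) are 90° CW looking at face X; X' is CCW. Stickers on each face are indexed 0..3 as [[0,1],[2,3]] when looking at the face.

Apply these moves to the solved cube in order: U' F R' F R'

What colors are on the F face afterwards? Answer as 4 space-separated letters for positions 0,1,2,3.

After move 1 (U'): U=WWWW F=OOGG R=GGRR B=RRBB L=BBOO
After move 2 (F): F=GOGO U=WWOB R=WGWR D=RGYY L=BYOY
After move 3 (R'): R=GRWW U=WBOR F=GWGB D=ROYO B=YRGB
After move 4 (F): F=GGBW U=WBYY R=ORRW D=WGYO L=BROO
After move 5 (R'): R=RWOR U=WGYY F=GBBY D=WGYW B=ORGB
Query: F face = GBBY

Answer: G B B Y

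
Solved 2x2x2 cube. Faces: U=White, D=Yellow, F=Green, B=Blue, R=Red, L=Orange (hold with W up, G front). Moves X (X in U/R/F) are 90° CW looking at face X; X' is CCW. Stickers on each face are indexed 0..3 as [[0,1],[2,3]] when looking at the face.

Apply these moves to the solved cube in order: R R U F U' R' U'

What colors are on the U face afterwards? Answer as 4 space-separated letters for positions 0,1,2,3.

After move 1 (R): R=RRRR U=WGWG F=GYGY D=YBYB B=WBWB
After move 2 (R): R=RRRR U=WYWY F=GBGB D=YWYW B=GBGB
After move 3 (U): U=WWYY F=RRGB R=GBRR B=OOGB L=GBOO
After move 4 (F): F=GRBR U=WWOB R=YBYR D=RGYW L=GYOW
After move 5 (U'): U=WBWO F=GYBR R=GRYR B=YBGB L=OOOW
After move 6 (R'): R=RRGY U=WGWY F=GBBO D=RYYR B=WBGB
After move 7 (U'): U=GYWW F=OOBO R=GBGY B=RRGB L=WBOW
Query: U face = GYWW

Answer: G Y W W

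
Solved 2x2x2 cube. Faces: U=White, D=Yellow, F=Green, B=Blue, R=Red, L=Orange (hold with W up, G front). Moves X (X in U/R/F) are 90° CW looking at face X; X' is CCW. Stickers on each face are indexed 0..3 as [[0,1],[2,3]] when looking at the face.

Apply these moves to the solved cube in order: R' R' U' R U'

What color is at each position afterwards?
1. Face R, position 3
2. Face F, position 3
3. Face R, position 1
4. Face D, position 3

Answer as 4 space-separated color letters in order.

Answer: B W W R

Derivation:
After move 1 (R'): R=RRRR U=WBWB F=GWGW D=YGYG B=YBYB
After move 2 (R'): R=RRRR U=WYWY F=GBGB D=YWYW B=GBGB
After move 3 (U'): U=YYWW F=OOGB R=GBRR B=RRGB L=GBOO
After move 4 (R): R=RGRB U=YOWB F=OWGW D=YGYR B=WRYB
After move 5 (U'): U=OBYW F=GBGW R=OWRB B=RGYB L=WROO
Query 1: R[3] = B
Query 2: F[3] = W
Query 3: R[1] = W
Query 4: D[3] = R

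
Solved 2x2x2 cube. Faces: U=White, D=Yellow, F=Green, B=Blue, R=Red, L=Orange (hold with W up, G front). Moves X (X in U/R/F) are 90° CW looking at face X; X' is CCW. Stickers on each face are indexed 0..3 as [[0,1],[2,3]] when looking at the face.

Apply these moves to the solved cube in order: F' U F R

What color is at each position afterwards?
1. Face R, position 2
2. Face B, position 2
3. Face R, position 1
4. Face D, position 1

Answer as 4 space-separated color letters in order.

Answer: R W R B

Derivation:
After move 1 (F'): F=GGGG U=WWRR R=YRYR D=OOYY L=OWOW
After move 2 (U): U=RWRW F=YRGG R=BBYR B=OWBB L=GGOW
After move 3 (F): F=GYGR U=RWWG R=RBWR D=YBYY L=GOOO
After move 4 (R): R=WRRB U=RYWR F=GBGY D=YBYO B=GWWB
Query 1: R[2] = R
Query 2: B[2] = W
Query 3: R[1] = R
Query 4: D[1] = B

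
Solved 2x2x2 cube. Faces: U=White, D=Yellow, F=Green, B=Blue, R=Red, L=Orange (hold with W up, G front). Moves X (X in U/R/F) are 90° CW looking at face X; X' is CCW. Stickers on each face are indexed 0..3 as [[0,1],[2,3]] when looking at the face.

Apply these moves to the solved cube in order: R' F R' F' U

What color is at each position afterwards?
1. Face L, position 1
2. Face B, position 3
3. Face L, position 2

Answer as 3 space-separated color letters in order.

Answer: O B O

Derivation:
After move 1 (R'): R=RRRR U=WBWB F=GWGW D=YGYG B=YBYB
After move 2 (F): F=GGWW U=WBOO R=WRBR D=RRYG L=OYOG
After move 3 (R'): R=RRWB U=WYOY F=GBWO D=RGYW B=GBRB
After move 4 (F'): F=BOGW U=WYRW R=GRRB D=YGYW L=OYOO
After move 5 (U): U=RWWY F=GRGW R=GBRB B=OYRB L=BOOO
Query 1: L[1] = O
Query 2: B[3] = B
Query 3: L[2] = O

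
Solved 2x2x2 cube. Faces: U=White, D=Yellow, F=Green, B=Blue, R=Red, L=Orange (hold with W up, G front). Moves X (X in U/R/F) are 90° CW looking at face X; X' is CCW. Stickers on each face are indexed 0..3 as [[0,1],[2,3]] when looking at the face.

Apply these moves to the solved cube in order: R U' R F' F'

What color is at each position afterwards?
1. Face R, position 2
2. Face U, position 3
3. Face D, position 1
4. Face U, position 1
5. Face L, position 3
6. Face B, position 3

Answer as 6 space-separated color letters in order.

Answer: B Y W O R B

Derivation:
After move 1 (R): R=RRRR U=WGWG F=GYGY D=YBYB B=WBWB
After move 2 (U'): U=GGWW F=OOGY R=GYRR B=RRWB L=WBOO
After move 3 (R): R=RGRY U=GOWY F=OBGB D=YWYR B=WRGB
After move 4 (F'): F=BBOG U=GORR R=WGYY D=BOYR L=WYOW
After move 5 (F'): F=BGBO U=GOWY R=OGBY D=YWYR L=WROR
Query 1: R[2] = B
Query 2: U[3] = Y
Query 3: D[1] = W
Query 4: U[1] = O
Query 5: L[3] = R
Query 6: B[3] = B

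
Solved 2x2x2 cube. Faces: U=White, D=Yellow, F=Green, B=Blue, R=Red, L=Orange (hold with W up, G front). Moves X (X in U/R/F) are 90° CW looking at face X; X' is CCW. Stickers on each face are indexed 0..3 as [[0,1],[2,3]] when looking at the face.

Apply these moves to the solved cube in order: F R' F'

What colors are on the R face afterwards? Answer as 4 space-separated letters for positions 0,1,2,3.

After move 1 (F): F=GGGG U=WWOO R=WRWR D=RRYY L=OYOY
After move 2 (R'): R=RRWW U=WBOB F=GWGO D=RGYG B=YBRB
After move 3 (F'): F=WOGG U=WBRW R=GRRW D=YYYG L=OBOO
Query: R face = GRRW

Answer: G R R W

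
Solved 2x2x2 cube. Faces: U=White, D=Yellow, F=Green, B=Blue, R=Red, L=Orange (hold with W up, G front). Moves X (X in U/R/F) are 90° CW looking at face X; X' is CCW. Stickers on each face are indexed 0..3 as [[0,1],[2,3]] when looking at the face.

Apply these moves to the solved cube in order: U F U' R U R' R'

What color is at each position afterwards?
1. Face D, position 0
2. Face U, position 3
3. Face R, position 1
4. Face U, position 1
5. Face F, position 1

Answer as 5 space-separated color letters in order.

Answer: R W R B G

Derivation:
After move 1 (U): U=WWWW F=RRGG R=BBRR B=OOBB L=GGOO
After move 2 (F): F=GRGR U=WWOG R=WBWR D=RBYY L=GYOY
After move 3 (U'): U=WGWO F=GYGR R=GRWR B=WBBB L=OOOY
After move 4 (R): R=WGRR U=WYWR F=GBGY D=RBYW B=OBGB
After move 5 (U): U=WWRY F=WGGY R=OBRR B=OOGB L=GBOY
After move 6 (R'): R=BROR U=WGRO F=WWGY D=RGYY B=WOBB
After move 7 (R'): R=RRBO U=WBRW F=WGGO D=RWYY B=YOGB
Query 1: D[0] = R
Query 2: U[3] = W
Query 3: R[1] = R
Query 4: U[1] = B
Query 5: F[1] = G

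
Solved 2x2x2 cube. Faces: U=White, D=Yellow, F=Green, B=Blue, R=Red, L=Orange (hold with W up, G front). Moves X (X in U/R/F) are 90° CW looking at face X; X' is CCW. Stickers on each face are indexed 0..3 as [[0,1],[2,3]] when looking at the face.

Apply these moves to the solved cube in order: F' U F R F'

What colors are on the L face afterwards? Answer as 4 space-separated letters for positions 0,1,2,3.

Answer: G R O W

Derivation:
After move 1 (F'): F=GGGG U=WWRR R=YRYR D=OOYY L=OWOW
After move 2 (U): U=RWRW F=YRGG R=BBYR B=OWBB L=GGOW
After move 3 (F): F=GYGR U=RWWG R=RBWR D=YBYY L=GOOO
After move 4 (R): R=WRRB U=RYWR F=GBGY D=YBYO B=GWWB
After move 5 (F'): F=BYGG U=RYWR R=BRYB D=OOYO L=GROW
Query: L face = GROW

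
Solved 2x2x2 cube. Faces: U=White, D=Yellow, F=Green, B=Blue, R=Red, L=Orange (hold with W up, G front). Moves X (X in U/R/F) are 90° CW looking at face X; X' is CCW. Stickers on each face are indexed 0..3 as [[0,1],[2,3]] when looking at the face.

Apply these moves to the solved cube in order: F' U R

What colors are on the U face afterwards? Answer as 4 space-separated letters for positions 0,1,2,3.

After move 1 (F'): F=GGGG U=WWRR R=YRYR D=OOYY L=OWOW
After move 2 (U): U=RWRW F=YRGG R=BBYR B=OWBB L=GGOW
After move 3 (R): R=YBRB U=RRRG F=YOGY D=OBYO B=WWWB
Query: U face = RRRG

Answer: R R R G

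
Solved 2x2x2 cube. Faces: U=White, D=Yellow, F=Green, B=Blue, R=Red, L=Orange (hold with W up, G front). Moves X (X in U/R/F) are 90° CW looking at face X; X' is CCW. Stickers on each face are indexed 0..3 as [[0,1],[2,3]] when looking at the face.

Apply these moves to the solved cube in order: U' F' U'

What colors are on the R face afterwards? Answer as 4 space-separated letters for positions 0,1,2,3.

After move 1 (U'): U=WWWW F=OOGG R=GGRR B=RRBB L=BBOO
After move 2 (F'): F=OGOG U=WWGR R=YGYR D=BOYY L=BWOW
After move 3 (U'): U=WRWG F=BWOG R=OGYR B=YGBB L=RROW
Query: R face = OGYR

Answer: O G Y R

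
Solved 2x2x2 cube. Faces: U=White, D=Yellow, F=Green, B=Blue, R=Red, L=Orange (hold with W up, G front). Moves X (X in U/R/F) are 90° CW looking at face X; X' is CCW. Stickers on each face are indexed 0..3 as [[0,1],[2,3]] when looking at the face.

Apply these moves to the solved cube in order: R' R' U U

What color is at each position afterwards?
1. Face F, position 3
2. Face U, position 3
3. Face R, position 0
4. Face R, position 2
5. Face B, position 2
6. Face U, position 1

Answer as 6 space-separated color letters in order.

After move 1 (R'): R=RRRR U=WBWB F=GWGW D=YGYG B=YBYB
After move 2 (R'): R=RRRR U=WYWY F=GBGB D=YWYW B=GBGB
After move 3 (U): U=WWYY F=RRGB R=GBRR B=OOGB L=GBOO
After move 4 (U): U=YWYW F=GBGB R=OORR B=GBGB L=RROO
Query 1: F[3] = B
Query 2: U[3] = W
Query 3: R[0] = O
Query 4: R[2] = R
Query 5: B[2] = G
Query 6: U[1] = W

Answer: B W O R G W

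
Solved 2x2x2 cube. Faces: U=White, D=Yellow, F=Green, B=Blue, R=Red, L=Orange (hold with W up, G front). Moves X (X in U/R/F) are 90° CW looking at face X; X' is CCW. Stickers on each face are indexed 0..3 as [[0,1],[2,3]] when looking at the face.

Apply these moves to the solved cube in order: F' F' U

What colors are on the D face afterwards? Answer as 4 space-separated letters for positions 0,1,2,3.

After move 1 (F'): F=GGGG U=WWRR R=YRYR D=OOYY L=OWOW
After move 2 (F'): F=GGGG U=WWYY R=OROR D=WWYY L=OROR
After move 3 (U): U=YWYW F=ORGG R=BBOR B=ORBB L=GGOR
Query: D face = WWYY

Answer: W W Y Y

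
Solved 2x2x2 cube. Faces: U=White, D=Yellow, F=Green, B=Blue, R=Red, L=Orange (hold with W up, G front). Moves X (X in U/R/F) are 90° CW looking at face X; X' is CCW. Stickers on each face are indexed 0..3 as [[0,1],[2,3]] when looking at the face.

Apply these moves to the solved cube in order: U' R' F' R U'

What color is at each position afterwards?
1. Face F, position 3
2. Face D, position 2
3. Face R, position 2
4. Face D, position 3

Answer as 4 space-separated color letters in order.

Answer: G Y R Y

Derivation:
After move 1 (U'): U=WWWW F=OOGG R=GGRR B=RRBB L=BBOO
After move 2 (R'): R=GRGR U=WBWR F=OWGW D=YOYG B=YRYB
After move 3 (F'): F=WWOG U=WBGG R=ORYR D=BOYG L=BROW
After move 4 (R): R=YORR U=WWGG F=WOOG D=BYYY B=GRBB
After move 5 (U'): U=WGWG F=BROG R=WORR B=YOBB L=GROW
Query 1: F[3] = G
Query 2: D[2] = Y
Query 3: R[2] = R
Query 4: D[3] = Y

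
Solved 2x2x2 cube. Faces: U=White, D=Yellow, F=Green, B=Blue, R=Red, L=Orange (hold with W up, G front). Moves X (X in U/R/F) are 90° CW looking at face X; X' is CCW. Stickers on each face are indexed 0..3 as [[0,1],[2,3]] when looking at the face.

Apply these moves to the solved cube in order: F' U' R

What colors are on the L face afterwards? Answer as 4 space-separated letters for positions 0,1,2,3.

After move 1 (F'): F=GGGG U=WWRR R=YRYR D=OOYY L=OWOW
After move 2 (U'): U=WRWR F=OWGG R=GGYR B=YRBB L=BBOW
After move 3 (R): R=YGRG U=WWWG F=OOGY D=OBYY B=RRRB
Query: L face = BBOW

Answer: B B O W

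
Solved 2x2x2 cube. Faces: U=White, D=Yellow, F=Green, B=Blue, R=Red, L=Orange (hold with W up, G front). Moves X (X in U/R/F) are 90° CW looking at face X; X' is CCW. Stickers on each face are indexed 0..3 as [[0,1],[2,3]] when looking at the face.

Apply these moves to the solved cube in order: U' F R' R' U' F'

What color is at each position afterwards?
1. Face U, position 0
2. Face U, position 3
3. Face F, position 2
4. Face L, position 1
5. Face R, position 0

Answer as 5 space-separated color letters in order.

Answer: G G B O W

Derivation:
After move 1 (U'): U=WWWW F=OOGG R=GGRR B=RRBB L=BBOO
After move 2 (F): F=GOGO U=WWOB R=WGWR D=RGYY L=BYOY
After move 3 (R'): R=GRWW U=WBOR F=GWGB D=ROYO B=YRGB
After move 4 (R'): R=RWGW U=WGOY F=GBGR D=RWYB B=OROB
After move 5 (U'): U=GYWO F=BYGR R=GBGW B=RWOB L=OROY
After move 6 (F'): F=YRBG U=GYGG R=WBRW D=RYYB L=OOOW
Query 1: U[0] = G
Query 2: U[3] = G
Query 3: F[2] = B
Query 4: L[1] = O
Query 5: R[0] = W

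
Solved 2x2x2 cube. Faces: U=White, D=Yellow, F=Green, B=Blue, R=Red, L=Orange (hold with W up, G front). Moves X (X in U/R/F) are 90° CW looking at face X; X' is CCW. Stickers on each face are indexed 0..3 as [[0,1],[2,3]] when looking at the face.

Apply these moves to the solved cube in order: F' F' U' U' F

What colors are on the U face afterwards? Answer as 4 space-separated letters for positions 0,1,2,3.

After move 1 (F'): F=GGGG U=WWRR R=YRYR D=OOYY L=OWOW
After move 2 (F'): F=GGGG U=WWYY R=OROR D=WWYY L=OROR
After move 3 (U'): U=WYWY F=ORGG R=GGOR B=ORBB L=BBOR
After move 4 (U'): U=YYWW F=BBGG R=OROR B=GGBB L=OROR
After move 5 (F): F=GBGB U=YYRR R=WRWR D=OOYY L=OWOW
Query: U face = YYRR

Answer: Y Y R R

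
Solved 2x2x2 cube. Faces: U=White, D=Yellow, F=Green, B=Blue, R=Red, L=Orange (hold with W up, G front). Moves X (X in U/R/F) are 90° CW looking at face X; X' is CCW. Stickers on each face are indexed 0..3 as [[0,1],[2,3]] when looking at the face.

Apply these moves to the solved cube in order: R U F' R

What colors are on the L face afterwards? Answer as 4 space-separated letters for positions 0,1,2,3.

After move 1 (R): R=RRRR U=WGWG F=GYGY D=YBYB B=WBWB
After move 2 (U): U=WWGG F=RRGY R=WBRR B=OOWB L=GYOO
After move 3 (F'): F=RYRG U=WWWR R=BBYR D=YOYB L=GGOG
After move 4 (R): R=YBRB U=WYWG F=RORB D=YWYO B=ROWB
Query: L face = GGOG

Answer: G G O G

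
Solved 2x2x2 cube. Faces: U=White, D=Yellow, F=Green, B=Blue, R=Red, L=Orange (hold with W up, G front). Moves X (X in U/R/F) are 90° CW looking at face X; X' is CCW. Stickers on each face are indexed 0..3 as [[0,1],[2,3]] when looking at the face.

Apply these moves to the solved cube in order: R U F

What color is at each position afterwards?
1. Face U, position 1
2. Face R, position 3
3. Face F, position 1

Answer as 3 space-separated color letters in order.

Answer: W R R

Derivation:
After move 1 (R): R=RRRR U=WGWG F=GYGY D=YBYB B=WBWB
After move 2 (U): U=WWGG F=RRGY R=WBRR B=OOWB L=GYOO
After move 3 (F): F=GRYR U=WWOY R=GBGR D=RWYB L=GYOB
Query 1: U[1] = W
Query 2: R[3] = R
Query 3: F[1] = R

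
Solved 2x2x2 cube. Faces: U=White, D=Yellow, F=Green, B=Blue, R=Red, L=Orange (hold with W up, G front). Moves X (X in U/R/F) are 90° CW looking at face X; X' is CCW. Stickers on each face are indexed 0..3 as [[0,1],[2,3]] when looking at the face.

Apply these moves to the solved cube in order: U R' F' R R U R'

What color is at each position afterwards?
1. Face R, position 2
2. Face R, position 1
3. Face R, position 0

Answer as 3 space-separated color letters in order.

After move 1 (U): U=WWWW F=RRGG R=BBRR B=OOBB L=GGOO
After move 2 (R'): R=BRBR U=WBWO F=RWGW D=YRYG B=YOYB
After move 3 (F'): F=WWRG U=WBBB R=RRYR D=GOYG L=GOOW
After move 4 (R): R=YRRR U=WWBG F=WORG D=GYYY B=BOBB
After move 5 (R): R=RYRR U=WOBG F=WYRY D=GBYB B=GOWB
After move 6 (U): U=BWGO F=RYRY R=GORR B=GOWB L=WYOW
After move 7 (R'): R=ORGR U=BWGG F=RWRO D=GYYY B=BOBB
Query 1: R[2] = G
Query 2: R[1] = R
Query 3: R[0] = O

Answer: G R O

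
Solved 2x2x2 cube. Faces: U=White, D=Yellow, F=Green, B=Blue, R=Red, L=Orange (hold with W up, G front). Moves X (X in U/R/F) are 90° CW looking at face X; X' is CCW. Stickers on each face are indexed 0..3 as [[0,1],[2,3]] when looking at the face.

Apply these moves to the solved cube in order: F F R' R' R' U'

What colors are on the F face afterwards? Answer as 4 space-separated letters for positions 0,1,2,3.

After move 1 (F): F=GGGG U=WWOO R=WRWR D=RRYY L=OYOY
After move 2 (F): F=GGGG U=WWYY R=OROR D=WWYY L=OROR
After move 3 (R'): R=RROO U=WBYB F=GWGY D=WGYG B=YBWB
After move 4 (R'): R=RORO U=WWYY F=GBGB D=WWYY B=GBGB
After move 5 (R'): R=OORR U=WGYG F=GWGY D=WBYB B=YBWB
After move 6 (U'): U=GGWY F=ORGY R=GWRR B=OOWB L=YBOR
Query: F face = ORGY

Answer: O R G Y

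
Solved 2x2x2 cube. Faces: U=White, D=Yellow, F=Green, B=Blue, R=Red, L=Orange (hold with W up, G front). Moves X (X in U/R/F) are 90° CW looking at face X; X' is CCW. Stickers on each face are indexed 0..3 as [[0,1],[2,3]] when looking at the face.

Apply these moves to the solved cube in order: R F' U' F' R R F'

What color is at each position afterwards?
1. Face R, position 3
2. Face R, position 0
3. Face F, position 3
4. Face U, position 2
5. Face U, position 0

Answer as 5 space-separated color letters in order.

Answer: O R O R G

Derivation:
After move 1 (R): R=RRRR U=WGWG F=GYGY D=YBYB B=WBWB
After move 2 (F'): F=YYGG U=WGRR R=BRYR D=OOYB L=OGOW
After move 3 (U'): U=GRWR F=OGGG R=YYYR B=BRWB L=WBOW
After move 4 (F'): F=GGOG U=GRYY R=OYOR D=BWYB L=WROW
After move 5 (R): R=OORY U=GGYG F=GWOB D=BWYB B=YRRB
After move 6 (R): R=ROYO U=GWYB F=GWOB D=BRYY B=GRGB
After move 7 (F'): F=WBGO U=GWRY R=ROBO D=RWYY L=WBOY
Query 1: R[3] = O
Query 2: R[0] = R
Query 3: F[3] = O
Query 4: U[2] = R
Query 5: U[0] = G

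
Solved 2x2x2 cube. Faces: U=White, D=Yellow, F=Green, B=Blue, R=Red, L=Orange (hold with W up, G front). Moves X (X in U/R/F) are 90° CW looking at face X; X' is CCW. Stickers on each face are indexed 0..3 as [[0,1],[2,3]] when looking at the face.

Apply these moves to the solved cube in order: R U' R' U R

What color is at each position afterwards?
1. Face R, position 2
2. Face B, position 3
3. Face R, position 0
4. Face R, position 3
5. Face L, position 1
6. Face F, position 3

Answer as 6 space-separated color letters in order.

Answer: R B G R G Y

Derivation:
After move 1 (R): R=RRRR U=WGWG F=GYGY D=YBYB B=WBWB
After move 2 (U'): U=GGWW F=OOGY R=GYRR B=RRWB L=WBOO
After move 3 (R'): R=YRGR U=GWWR F=OGGW D=YOYY B=BRBB
After move 4 (U): U=WGRW F=YRGW R=BRGR B=WBBB L=OGOO
After move 5 (R): R=GBRR U=WRRW F=YOGY D=YBYW B=WBGB
Query 1: R[2] = R
Query 2: B[3] = B
Query 3: R[0] = G
Query 4: R[3] = R
Query 5: L[1] = G
Query 6: F[3] = Y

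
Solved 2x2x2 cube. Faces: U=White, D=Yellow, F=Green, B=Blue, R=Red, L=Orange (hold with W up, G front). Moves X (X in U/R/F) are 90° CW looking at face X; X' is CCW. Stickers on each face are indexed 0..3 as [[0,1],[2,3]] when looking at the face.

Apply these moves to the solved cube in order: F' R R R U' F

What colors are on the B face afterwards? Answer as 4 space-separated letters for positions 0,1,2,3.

After move 1 (F'): F=GGGG U=WWRR R=YRYR D=OOYY L=OWOW
After move 2 (R): R=YYRR U=WGRG F=GOGY D=OBYB B=RBWB
After move 3 (R): R=RYRY U=WORY F=GBGB D=OWYR B=GBGB
After move 4 (R): R=RRYY U=WBRB F=GWGR D=OGYG B=YBOB
After move 5 (U'): U=BBWR F=OWGR R=GWYY B=RROB L=YBOW
After move 6 (F): F=GORW U=BBWB R=WWRY D=YGYG L=YOOG
Query: B face = RROB

Answer: R R O B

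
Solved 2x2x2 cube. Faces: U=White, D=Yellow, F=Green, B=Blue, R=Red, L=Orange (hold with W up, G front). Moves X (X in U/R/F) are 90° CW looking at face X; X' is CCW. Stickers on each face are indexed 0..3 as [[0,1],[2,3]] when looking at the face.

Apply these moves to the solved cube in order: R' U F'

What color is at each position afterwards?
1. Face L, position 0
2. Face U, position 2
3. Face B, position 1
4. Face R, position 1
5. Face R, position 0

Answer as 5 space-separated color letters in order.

Answer: G Y O B G

Derivation:
After move 1 (R'): R=RRRR U=WBWB F=GWGW D=YGYG B=YBYB
After move 2 (U): U=WWBB F=RRGW R=YBRR B=OOYB L=GWOO
After move 3 (F'): F=RWRG U=WWYR R=GBYR D=WOYG L=GBOB
Query 1: L[0] = G
Query 2: U[2] = Y
Query 3: B[1] = O
Query 4: R[1] = B
Query 5: R[0] = G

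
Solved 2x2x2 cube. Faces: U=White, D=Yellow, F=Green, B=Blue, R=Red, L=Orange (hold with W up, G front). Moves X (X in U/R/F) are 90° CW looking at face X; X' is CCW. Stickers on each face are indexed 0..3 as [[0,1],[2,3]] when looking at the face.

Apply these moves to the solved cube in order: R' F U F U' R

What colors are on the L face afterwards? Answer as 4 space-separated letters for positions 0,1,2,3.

Answer: O Y O R

Derivation:
After move 1 (R'): R=RRRR U=WBWB F=GWGW D=YGYG B=YBYB
After move 2 (F): F=GGWW U=WBOO R=WRBR D=RRYG L=OYOG
After move 3 (U): U=OWOB F=WRWW R=YBBR B=OYYB L=GGOG
After move 4 (F): F=WWWR U=OWGG R=OBBR D=BYYG L=GROR
After move 5 (U'): U=WGOG F=GRWR R=WWBR B=OBYB L=OYOR
After move 6 (R): R=BWRW U=WROR F=GYWG D=BYYO B=GBGB
Query: L face = OYOR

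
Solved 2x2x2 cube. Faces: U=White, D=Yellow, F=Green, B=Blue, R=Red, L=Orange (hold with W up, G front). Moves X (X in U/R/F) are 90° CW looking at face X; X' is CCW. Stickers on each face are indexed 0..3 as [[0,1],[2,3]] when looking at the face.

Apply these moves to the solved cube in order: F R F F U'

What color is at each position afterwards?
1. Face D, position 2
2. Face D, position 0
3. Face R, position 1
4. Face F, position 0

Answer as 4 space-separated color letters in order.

Answer: Y G G O

Derivation:
After move 1 (F): F=GGGG U=WWOO R=WRWR D=RRYY L=OYOY
After move 2 (R): R=WWRR U=WGOG F=GRGY D=RBYB B=OBWB
After move 3 (F): F=GGYR U=WGYY R=OWGR D=RWYB L=OROB
After move 4 (F): F=YGRG U=WGBR R=YWYR D=GOYB L=OROW
After move 5 (U'): U=GRWB F=ORRG R=YGYR B=YWWB L=OBOW
Query 1: D[2] = Y
Query 2: D[0] = G
Query 3: R[1] = G
Query 4: F[0] = O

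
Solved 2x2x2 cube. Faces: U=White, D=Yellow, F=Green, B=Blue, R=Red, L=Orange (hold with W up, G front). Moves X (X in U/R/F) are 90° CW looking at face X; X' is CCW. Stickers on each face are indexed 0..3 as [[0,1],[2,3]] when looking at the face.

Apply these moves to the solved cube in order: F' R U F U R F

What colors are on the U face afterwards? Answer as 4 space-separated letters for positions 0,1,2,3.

Answer: W B B Y

Derivation:
After move 1 (F'): F=GGGG U=WWRR R=YRYR D=OOYY L=OWOW
After move 2 (R): R=YYRR U=WGRG F=GOGY D=OBYB B=RBWB
After move 3 (U): U=RWGG F=YYGY R=RBRR B=OWWB L=GOOW
After move 4 (F): F=GYYY U=RWWO R=GBGR D=RRYB L=GOOB
After move 5 (U): U=WROW F=GBYY R=OWGR B=GOWB L=GYOB
After move 6 (R): R=GORW U=WBOY F=GRYB D=RWYG B=WORB
After move 7 (F): F=YGBR U=WBBY R=OOYW D=RGYG L=GROW
Query: U face = WBBY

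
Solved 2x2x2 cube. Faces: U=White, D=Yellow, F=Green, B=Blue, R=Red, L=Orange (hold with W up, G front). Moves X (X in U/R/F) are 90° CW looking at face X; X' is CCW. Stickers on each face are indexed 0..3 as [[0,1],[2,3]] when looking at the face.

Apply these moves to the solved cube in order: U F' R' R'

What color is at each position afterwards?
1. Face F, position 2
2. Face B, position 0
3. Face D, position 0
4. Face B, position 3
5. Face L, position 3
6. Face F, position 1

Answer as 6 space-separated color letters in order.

Answer: R G G B W B

Derivation:
After move 1 (U): U=WWWW F=RRGG R=BBRR B=OOBB L=GGOO
After move 2 (F'): F=RGRG U=WWBR R=YBYR D=GOYY L=GWOW
After move 3 (R'): R=BRYY U=WBBO F=RWRR D=GGYG B=YOOB
After move 4 (R'): R=RYBY U=WOBY F=RBRO D=GWYR B=GOGB
Query 1: F[2] = R
Query 2: B[0] = G
Query 3: D[0] = G
Query 4: B[3] = B
Query 5: L[3] = W
Query 6: F[1] = B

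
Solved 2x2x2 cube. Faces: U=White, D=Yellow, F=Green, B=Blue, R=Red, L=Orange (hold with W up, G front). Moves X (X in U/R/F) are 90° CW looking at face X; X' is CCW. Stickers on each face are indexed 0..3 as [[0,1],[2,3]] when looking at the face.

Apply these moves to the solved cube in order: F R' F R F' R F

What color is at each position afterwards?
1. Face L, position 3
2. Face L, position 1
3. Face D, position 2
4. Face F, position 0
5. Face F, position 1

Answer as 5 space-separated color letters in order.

After move 1 (F): F=GGGG U=WWOO R=WRWR D=RRYY L=OYOY
After move 2 (R'): R=RRWW U=WBOB F=GWGO D=RGYG B=YBRB
After move 3 (F): F=GGOW U=WBYY R=ORBW D=WRYG L=OROG
After move 4 (R): R=BOWR U=WGYW F=GROG D=WRYY B=YBBB
After move 5 (F'): F=RGGO U=WGBW R=ROWR D=RGYY L=OWOY
After move 6 (R): R=WRRO U=WGBO F=RGGY D=RBYY B=WBGB
After move 7 (F): F=GRYG U=WGYW R=BROO D=RWYY L=OROB
Query 1: L[3] = B
Query 2: L[1] = R
Query 3: D[2] = Y
Query 4: F[0] = G
Query 5: F[1] = R

Answer: B R Y G R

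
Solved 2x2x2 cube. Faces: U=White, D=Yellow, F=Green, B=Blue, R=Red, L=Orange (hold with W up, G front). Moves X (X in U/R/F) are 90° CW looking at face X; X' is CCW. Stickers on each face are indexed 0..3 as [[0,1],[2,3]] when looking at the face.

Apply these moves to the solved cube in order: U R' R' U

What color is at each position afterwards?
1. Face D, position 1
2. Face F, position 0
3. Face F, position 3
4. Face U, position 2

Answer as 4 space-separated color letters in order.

Answer: W R O Y

Derivation:
After move 1 (U): U=WWWW F=RRGG R=BBRR B=OOBB L=GGOO
After move 2 (R'): R=BRBR U=WBWO F=RWGW D=YRYG B=YOYB
After move 3 (R'): R=RRBB U=WYWY F=RBGO D=YWYW B=GORB
After move 4 (U): U=WWYY F=RRGO R=GOBB B=GGRB L=RBOO
Query 1: D[1] = W
Query 2: F[0] = R
Query 3: F[3] = O
Query 4: U[2] = Y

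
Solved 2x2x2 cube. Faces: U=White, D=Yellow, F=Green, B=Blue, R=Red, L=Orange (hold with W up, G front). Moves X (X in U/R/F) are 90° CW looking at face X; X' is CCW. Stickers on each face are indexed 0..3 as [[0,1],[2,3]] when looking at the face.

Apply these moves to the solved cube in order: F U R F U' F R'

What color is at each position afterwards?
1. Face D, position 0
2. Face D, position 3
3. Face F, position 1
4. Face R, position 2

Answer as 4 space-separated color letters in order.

After move 1 (F): F=GGGG U=WWOO R=WRWR D=RRYY L=OYOY
After move 2 (U): U=OWOW F=WRGG R=BBWR B=OYBB L=GGOY
After move 3 (R): R=WBRB U=OROG F=WRGY D=RBYO B=WYWB
After move 4 (F): F=GWYR U=ORYG R=OBGB D=RWYO L=GROB
After move 5 (U'): U=RGOY F=GRYR R=GWGB B=OBWB L=WYOB
After move 6 (F): F=YGRR U=RGBY R=OWYB D=GGYO L=WROW
After move 7 (R'): R=WBOY U=RWBO F=YGRY D=GGYR B=OBGB
Query 1: D[0] = G
Query 2: D[3] = R
Query 3: F[1] = G
Query 4: R[2] = O

Answer: G R G O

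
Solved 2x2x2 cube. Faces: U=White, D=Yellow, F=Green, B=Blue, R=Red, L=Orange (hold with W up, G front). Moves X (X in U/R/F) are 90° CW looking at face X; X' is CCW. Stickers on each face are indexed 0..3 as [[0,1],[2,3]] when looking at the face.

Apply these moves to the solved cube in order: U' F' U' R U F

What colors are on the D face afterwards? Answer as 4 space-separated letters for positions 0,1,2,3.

Answer: R G Y Y

Derivation:
After move 1 (U'): U=WWWW F=OOGG R=GGRR B=RRBB L=BBOO
After move 2 (F'): F=OGOG U=WWGR R=YGYR D=BOYY L=BWOW
After move 3 (U'): U=WRWG F=BWOG R=OGYR B=YGBB L=RROW
After move 4 (R): R=YORG U=WWWG F=BOOY D=BBYY B=GGRB
After move 5 (U): U=WWGW F=YOOY R=GGRG B=RRRB L=BOOW
After move 6 (F): F=OYYO U=WWWO R=GGWG D=RGYY L=BBOB
Query: D face = RGYY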